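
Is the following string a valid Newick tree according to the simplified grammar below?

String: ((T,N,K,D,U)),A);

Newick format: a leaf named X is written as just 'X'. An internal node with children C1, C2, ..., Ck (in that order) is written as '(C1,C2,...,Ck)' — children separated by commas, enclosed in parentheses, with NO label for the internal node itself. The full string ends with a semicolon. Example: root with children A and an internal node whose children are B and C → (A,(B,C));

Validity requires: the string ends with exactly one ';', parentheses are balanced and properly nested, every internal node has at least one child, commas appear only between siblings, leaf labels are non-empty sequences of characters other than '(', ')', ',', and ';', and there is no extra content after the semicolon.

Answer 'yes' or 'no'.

Answer: no

Derivation:
Input: ((T,N,K,D,U)),A);
Paren balance: 2 '(' vs 3 ')' MISMATCH
Ends with single ';': True
Full parse: FAILS (extra content after tree at pos 13)
Valid: False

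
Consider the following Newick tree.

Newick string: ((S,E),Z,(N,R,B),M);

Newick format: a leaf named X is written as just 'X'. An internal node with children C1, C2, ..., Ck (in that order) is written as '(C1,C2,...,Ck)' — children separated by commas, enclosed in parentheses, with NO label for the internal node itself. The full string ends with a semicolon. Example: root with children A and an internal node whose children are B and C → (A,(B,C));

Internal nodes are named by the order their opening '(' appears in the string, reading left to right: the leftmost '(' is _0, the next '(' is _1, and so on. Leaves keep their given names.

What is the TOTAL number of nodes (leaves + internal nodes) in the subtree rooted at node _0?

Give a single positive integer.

Answer: 10

Derivation:
Newick: ((S,E),Z,(N,R,B),M);
Locate _0: it is the '(' at position 0 (the 1st '(' reading left to right).
Query: subtree rooted at _0
_0: subtree_size = 1 + 9
  _1: subtree_size = 1 + 2
    S: subtree_size = 1 + 0
    E: subtree_size = 1 + 0
  Z: subtree_size = 1 + 0
  _2: subtree_size = 1 + 3
    N: subtree_size = 1 + 0
    R: subtree_size = 1 + 0
    B: subtree_size = 1 + 0
  M: subtree_size = 1 + 0
Total subtree size of _0: 10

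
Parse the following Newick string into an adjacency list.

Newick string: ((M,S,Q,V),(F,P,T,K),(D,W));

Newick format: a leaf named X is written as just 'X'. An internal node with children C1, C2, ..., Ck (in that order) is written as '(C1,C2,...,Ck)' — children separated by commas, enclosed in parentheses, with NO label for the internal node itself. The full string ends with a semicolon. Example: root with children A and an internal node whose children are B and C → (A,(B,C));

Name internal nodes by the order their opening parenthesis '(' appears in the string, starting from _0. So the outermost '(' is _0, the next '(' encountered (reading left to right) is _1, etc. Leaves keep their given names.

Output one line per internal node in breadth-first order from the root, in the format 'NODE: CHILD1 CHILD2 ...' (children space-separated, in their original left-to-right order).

Input: ((M,S,Q,V),(F,P,T,K),(D,W));
Scanning left-to-right, naming '(' by encounter order:
  pos 0: '(' -> open internal node _0 (depth 1)
  pos 1: '(' -> open internal node _1 (depth 2)
  pos 9: ')' -> close internal node _1 (now at depth 1)
  pos 11: '(' -> open internal node _2 (depth 2)
  pos 19: ')' -> close internal node _2 (now at depth 1)
  pos 21: '(' -> open internal node _3 (depth 2)
  pos 25: ')' -> close internal node _3 (now at depth 1)
  pos 26: ')' -> close internal node _0 (now at depth 0)
Total internal nodes: 4
BFS adjacency from root:
  _0: _1 _2 _3
  _1: M S Q V
  _2: F P T K
  _3: D W

Answer: _0: _1 _2 _3
_1: M S Q V
_2: F P T K
_3: D W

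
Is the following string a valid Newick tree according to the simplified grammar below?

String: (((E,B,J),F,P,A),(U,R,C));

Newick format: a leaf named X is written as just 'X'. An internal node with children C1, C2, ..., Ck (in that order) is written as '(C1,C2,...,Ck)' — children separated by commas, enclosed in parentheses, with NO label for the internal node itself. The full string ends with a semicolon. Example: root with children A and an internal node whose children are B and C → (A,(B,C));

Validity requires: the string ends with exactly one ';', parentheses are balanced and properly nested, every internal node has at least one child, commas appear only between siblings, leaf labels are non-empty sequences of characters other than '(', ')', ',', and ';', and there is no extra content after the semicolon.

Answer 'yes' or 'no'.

Answer: yes

Derivation:
Input: (((E,B,J),F,P,A),(U,R,C));
Paren balance: 4 '(' vs 4 ')' OK
Ends with single ';': True
Full parse: OK
Valid: True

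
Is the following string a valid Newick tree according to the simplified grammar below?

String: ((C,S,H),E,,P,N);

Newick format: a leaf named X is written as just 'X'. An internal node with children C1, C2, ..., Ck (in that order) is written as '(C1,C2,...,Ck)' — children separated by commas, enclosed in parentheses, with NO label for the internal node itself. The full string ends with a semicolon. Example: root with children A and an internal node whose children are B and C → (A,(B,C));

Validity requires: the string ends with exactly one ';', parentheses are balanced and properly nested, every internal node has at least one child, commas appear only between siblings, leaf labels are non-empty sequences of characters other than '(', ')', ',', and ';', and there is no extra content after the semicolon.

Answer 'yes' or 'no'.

Answer: no

Derivation:
Input: ((C,S,H),E,,P,N);
Paren balance: 2 '(' vs 2 ')' OK
Ends with single ';': True
Full parse: FAILS (empty leaf label at pos 11)
Valid: False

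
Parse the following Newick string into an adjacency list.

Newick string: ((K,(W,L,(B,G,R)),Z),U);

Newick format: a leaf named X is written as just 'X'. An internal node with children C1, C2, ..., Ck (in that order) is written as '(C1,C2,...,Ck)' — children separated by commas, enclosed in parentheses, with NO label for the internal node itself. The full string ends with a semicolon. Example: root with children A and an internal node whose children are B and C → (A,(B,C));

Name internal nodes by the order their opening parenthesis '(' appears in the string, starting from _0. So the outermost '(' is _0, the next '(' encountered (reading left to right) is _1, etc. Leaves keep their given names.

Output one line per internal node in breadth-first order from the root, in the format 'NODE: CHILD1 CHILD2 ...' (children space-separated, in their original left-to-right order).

Answer: _0: _1 U
_1: K _2 Z
_2: W L _3
_3: B G R

Derivation:
Input: ((K,(W,L,(B,G,R)),Z),U);
Scanning left-to-right, naming '(' by encounter order:
  pos 0: '(' -> open internal node _0 (depth 1)
  pos 1: '(' -> open internal node _1 (depth 2)
  pos 4: '(' -> open internal node _2 (depth 3)
  pos 9: '(' -> open internal node _3 (depth 4)
  pos 15: ')' -> close internal node _3 (now at depth 3)
  pos 16: ')' -> close internal node _2 (now at depth 2)
  pos 19: ')' -> close internal node _1 (now at depth 1)
  pos 22: ')' -> close internal node _0 (now at depth 0)
Total internal nodes: 4
BFS adjacency from root:
  _0: _1 U
  _1: K _2 Z
  _2: W L _3
  _3: B G R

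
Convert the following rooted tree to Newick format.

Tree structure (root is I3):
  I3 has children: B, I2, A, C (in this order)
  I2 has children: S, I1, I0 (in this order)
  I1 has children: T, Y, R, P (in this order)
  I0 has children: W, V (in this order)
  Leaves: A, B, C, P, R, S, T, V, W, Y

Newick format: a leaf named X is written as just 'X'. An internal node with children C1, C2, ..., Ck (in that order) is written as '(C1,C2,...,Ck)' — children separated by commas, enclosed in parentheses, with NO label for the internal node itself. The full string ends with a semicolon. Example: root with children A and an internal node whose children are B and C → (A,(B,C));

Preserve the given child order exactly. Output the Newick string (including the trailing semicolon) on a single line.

internal I3 with children ['B', 'I2', 'A', 'C']
  leaf 'B' → 'B'
  internal I2 with children ['S', 'I1', 'I0']
    leaf 'S' → 'S'
    internal I1 with children ['T', 'Y', 'R', 'P']
      leaf 'T' → 'T'
      leaf 'Y' → 'Y'
      leaf 'R' → 'R'
      leaf 'P' → 'P'
    → '(T,Y,R,P)'
    internal I0 with children ['W', 'V']
      leaf 'W' → 'W'
      leaf 'V' → 'V'
    → '(W,V)'
  → '(S,(T,Y,R,P),(W,V))'
  leaf 'A' → 'A'
  leaf 'C' → 'C'
→ '(B,(S,(T,Y,R,P),(W,V)),A,C)'
Final: (B,(S,(T,Y,R,P),(W,V)),A,C);

Answer: (B,(S,(T,Y,R,P),(W,V)),A,C);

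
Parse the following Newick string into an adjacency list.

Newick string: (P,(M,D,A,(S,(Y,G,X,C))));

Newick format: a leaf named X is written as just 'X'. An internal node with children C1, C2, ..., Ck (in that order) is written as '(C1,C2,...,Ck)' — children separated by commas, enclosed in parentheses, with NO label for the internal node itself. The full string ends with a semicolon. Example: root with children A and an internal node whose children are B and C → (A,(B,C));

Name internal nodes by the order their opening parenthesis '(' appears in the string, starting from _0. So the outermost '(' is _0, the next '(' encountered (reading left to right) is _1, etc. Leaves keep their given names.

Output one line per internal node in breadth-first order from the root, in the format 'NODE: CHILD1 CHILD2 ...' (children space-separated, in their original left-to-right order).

Input: (P,(M,D,A,(S,(Y,G,X,C))));
Scanning left-to-right, naming '(' by encounter order:
  pos 0: '(' -> open internal node _0 (depth 1)
  pos 3: '(' -> open internal node _1 (depth 2)
  pos 10: '(' -> open internal node _2 (depth 3)
  pos 13: '(' -> open internal node _3 (depth 4)
  pos 21: ')' -> close internal node _3 (now at depth 3)
  pos 22: ')' -> close internal node _2 (now at depth 2)
  pos 23: ')' -> close internal node _1 (now at depth 1)
  pos 24: ')' -> close internal node _0 (now at depth 0)
Total internal nodes: 4
BFS adjacency from root:
  _0: P _1
  _1: M D A _2
  _2: S _3
  _3: Y G X C

Answer: _0: P _1
_1: M D A _2
_2: S _3
_3: Y G X C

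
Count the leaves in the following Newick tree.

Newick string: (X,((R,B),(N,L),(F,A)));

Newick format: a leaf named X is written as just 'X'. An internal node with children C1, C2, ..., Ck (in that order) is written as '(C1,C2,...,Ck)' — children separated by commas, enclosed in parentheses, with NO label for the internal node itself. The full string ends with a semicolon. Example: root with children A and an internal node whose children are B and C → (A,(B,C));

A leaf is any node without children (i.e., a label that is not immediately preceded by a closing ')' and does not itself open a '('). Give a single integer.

Answer: 7

Derivation:
Newick: (X,((R,B),(N,L),(F,A)));
Scan left-to-right; a leaf is any maximal label run not followed by '(':
  pos 1: leaf 'X' → count = 1
  pos 5: leaf 'R' → count = 2
  pos 7: leaf 'B' → count = 3
  pos 11: leaf 'N' → count = 4
  pos 13: leaf 'L' → count = 5
  pos 17: leaf 'F' → count = 6
  pos 19: leaf 'A' → count = 7
Total leaves: 7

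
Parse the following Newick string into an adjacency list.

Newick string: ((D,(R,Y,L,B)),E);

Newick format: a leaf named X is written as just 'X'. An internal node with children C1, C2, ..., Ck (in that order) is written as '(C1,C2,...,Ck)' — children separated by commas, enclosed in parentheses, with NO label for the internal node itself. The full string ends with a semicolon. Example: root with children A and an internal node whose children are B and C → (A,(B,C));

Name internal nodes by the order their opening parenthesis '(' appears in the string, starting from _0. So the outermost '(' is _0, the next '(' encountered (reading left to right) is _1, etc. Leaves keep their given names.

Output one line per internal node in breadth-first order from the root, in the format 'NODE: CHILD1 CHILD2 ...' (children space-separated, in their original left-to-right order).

Input: ((D,(R,Y,L,B)),E);
Scanning left-to-right, naming '(' by encounter order:
  pos 0: '(' -> open internal node _0 (depth 1)
  pos 1: '(' -> open internal node _1 (depth 2)
  pos 4: '(' -> open internal node _2 (depth 3)
  pos 12: ')' -> close internal node _2 (now at depth 2)
  pos 13: ')' -> close internal node _1 (now at depth 1)
  pos 16: ')' -> close internal node _0 (now at depth 0)
Total internal nodes: 3
BFS adjacency from root:
  _0: _1 E
  _1: D _2
  _2: R Y L B

Answer: _0: _1 E
_1: D _2
_2: R Y L B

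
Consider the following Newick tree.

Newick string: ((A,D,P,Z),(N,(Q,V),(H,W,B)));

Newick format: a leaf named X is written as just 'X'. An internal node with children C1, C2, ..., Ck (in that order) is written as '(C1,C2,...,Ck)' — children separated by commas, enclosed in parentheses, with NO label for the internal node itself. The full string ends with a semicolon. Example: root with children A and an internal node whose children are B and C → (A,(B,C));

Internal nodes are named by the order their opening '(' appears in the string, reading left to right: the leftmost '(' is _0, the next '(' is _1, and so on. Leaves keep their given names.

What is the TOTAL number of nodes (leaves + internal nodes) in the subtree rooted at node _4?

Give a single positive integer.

Answer: 4

Derivation:
Newick: ((A,D,P,Z),(N,(Q,V),(H,W,B)));
Locate _4: it is the '(' at position 20 (the 5th '(' reading left to right).
Query: subtree rooted at _4
_4: subtree_size = 1 + 3
  H: subtree_size = 1 + 0
  W: subtree_size = 1 + 0
  B: subtree_size = 1 + 0
Total subtree size of _4: 4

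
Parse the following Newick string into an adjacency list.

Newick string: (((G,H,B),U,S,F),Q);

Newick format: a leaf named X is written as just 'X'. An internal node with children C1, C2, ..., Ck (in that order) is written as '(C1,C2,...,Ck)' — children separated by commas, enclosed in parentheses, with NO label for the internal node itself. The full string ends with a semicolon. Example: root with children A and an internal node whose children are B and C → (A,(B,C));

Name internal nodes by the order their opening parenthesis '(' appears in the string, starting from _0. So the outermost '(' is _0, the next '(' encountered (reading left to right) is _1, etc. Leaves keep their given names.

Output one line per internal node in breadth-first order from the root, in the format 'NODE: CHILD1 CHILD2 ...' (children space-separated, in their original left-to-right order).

Input: (((G,H,B),U,S,F),Q);
Scanning left-to-right, naming '(' by encounter order:
  pos 0: '(' -> open internal node _0 (depth 1)
  pos 1: '(' -> open internal node _1 (depth 2)
  pos 2: '(' -> open internal node _2 (depth 3)
  pos 8: ')' -> close internal node _2 (now at depth 2)
  pos 15: ')' -> close internal node _1 (now at depth 1)
  pos 18: ')' -> close internal node _0 (now at depth 0)
Total internal nodes: 3
BFS adjacency from root:
  _0: _1 Q
  _1: _2 U S F
  _2: G H B

Answer: _0: _1 Q
_1: _2 U S F
_2: G H B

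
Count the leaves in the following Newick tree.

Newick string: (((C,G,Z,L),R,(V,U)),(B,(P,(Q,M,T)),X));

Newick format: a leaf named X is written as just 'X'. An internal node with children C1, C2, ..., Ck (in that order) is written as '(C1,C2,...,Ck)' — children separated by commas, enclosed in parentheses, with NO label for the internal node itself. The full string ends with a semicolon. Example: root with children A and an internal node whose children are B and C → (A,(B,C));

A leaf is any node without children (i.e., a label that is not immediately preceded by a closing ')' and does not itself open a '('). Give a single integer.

Newick: (((C,G,Z,L),R,(V,U)),(B,(P,(Q,M,T)),X));
Scan left-to-right; a leaf is any maximal label run not followed by '(':
  pos 3: leaf 'C' → count = 1
  pos 5: leaf 'G' → count = 2
  pos 7: leaf 'Z' → count = 3
  pos 9: leaf 'L' → count = 4
  pos 12: leaf 'R' → count = 5
  pos 15: leaf 'V' → count = 6
  pos 17: leaf 'U' → count = 7
  pos 22: leaf 'B' → count = 8
  pos 25: leaf 'P' → count = 9
  pos 28: leaf 'Q' → count = 10
  pos 30: leaf 'M' → count = 11
  pos 32: leaf 'T' → count = 12
  pos 36: leaf 'X' → count = 13
Total leaves: 13

Answer: 13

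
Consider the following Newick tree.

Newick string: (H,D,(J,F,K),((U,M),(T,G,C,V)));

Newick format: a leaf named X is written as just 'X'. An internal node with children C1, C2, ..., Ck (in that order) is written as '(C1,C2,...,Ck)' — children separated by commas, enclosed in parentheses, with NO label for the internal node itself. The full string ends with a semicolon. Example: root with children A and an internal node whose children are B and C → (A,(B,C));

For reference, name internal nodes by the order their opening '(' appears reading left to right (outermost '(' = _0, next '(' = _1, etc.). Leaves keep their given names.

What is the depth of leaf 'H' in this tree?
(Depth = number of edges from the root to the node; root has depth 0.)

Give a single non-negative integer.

Answer: 1

Derivation:
Newick: (H,D,(J,F,K),((U,M),(T,G,C,V)));
Naming internals by '(' encounter order: outermost '(' = _0, next = _1, ...
Query node: H
Path from root: _0 -> H
Depth of H: 1 (number of edges from root)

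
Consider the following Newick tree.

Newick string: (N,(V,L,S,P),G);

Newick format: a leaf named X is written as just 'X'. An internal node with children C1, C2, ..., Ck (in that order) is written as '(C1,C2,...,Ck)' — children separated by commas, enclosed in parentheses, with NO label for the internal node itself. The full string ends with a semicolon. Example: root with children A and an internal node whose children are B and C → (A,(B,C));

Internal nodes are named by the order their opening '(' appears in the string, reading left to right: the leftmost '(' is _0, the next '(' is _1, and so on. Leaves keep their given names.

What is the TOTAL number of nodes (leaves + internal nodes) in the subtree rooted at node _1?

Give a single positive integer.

Answer: 5

Derivation:
Newick: (N,(V,L,S,P),G);
Locate _1: it is the '(' at position 3 (the 2nd '(' reading left to right).
Query: subtree rooted at _1
_1: subtree_size = 1 + 4
  V: subtree_size = 1 + 0
  L: subtree_size = 1 + 0
  S: subtree_size = 1 + 0
  P: subtree_size = 1 + 0
Total subtree size of _1: 5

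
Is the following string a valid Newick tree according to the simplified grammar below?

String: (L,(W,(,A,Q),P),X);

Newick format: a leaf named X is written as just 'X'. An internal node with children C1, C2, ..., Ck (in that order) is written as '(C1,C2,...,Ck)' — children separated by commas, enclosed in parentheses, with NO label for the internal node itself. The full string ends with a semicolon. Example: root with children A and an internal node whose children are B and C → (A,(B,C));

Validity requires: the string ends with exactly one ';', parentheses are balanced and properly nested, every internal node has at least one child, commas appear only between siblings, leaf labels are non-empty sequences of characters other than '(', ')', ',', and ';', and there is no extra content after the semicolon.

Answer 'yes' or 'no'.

Answer: no

Derivation:
Input: (L,(W,(,A,Q),P),X);
Paren balance: 3 '(' vs 3 ')' OK
Ends with single ';': True
Full parse: FAILS (empty leaf label at pos 7)
Valid: False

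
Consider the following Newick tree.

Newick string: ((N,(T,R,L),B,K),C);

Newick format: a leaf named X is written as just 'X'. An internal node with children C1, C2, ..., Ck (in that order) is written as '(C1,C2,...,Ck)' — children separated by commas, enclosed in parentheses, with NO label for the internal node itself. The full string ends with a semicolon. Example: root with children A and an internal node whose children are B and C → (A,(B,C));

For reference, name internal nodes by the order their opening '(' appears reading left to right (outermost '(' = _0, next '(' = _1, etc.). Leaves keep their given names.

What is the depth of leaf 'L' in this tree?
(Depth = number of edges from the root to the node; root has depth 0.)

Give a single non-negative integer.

Newick: ((N,(T,R,L),B,K),C);
Naming internals by '(' encounter order: outermost '(' = _0, next = _1, ...
Query node: L
Path from root: _0 -> _1 -> _2 -> L
Depth of L: 3 (number of edges from root)

Answer: 3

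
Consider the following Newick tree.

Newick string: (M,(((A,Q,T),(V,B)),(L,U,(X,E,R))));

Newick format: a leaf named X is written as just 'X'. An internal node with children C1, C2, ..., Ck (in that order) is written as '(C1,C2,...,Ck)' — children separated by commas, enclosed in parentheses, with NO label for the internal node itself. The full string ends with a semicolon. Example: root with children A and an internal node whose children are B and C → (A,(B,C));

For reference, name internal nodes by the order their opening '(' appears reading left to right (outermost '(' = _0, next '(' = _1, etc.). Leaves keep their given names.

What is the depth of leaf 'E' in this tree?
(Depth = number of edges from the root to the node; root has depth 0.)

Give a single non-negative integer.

Answer: 4

Derivation:
Newick: (M,(((A,Q,T),(V,B)),(L,U,(X,E,R))));
Naming internals by '(' encounter order: outermost '(' = _0, next = _1, ...
Query node: E
Path from root: _0 -> _1 -> _5 -> _6 -> E
Depth of E: 4 (number of edges from root)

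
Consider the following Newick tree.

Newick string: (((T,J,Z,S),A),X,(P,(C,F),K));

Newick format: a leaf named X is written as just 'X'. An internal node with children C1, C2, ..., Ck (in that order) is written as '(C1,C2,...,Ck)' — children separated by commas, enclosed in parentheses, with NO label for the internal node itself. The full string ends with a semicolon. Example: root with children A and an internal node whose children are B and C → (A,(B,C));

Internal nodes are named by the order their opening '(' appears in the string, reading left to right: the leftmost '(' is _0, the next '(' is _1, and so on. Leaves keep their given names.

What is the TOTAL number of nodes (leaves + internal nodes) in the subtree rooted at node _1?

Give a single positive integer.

Answer: 7

Derivation:
Newick: (((T,J,Z,S),A),X,(P,(C,F),K));
Locate _1: it is the '(' at position 1 (the 2nd '(' reading left to right).
Query: subtree rooted at _1
_1: subtree_size = 1 + 6
  _2: subtree_size = 1 + 4
    T: subtree_size = 1 + 0
    J: subtree_size = 1 + 0
    Z: subtree_size = 1 + 0
    S: subtree_size = 1 + 0
  A: subtree_size = 1 + 0
Total subtree size of _1: 7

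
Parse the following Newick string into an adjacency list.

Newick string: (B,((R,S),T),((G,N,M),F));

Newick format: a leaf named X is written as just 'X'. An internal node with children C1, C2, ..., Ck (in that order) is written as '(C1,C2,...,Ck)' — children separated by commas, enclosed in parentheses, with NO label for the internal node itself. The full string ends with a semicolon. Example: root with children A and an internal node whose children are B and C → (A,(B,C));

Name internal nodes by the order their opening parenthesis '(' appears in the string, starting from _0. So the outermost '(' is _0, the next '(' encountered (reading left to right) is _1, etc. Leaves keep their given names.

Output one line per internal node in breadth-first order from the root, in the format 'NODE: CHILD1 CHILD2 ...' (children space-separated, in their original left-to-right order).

Input: (B,((R,S),T),((G,N,M),F));
Scanning left-to-right, naming '(' by encounter order:
  pos 0: '(' -> open internal node _0 (depth 1)
  pos 3: '(' -> open internal node _1 (depth 2)
  pos 4: '(' -> open internal node _2 (depth 3)
  pos 8: ')' -> close internal node _2 (now at depth 2)
  pos 11: ')' -> close internal node _1 (now at depth 1)
  pos 13: '(' -> open internal node _3 (depth 2)
  pos 14: '(' -> open internal node _4 (depth 3)
  pos 20: ')' -> close internal node _4 (now at depth 2)
  pos 23: ')' -> close internal node _3 (now at depth 1)
  pos 24: ')' -> close internal node _0 (now at depth 0)
Total internal nodes: 5
BFS adjacency from root:
  _0: B _1 _3
  _1: _2 T
  _3: _4 F
  _2: R S
  _4: G N M

Answer: _0: B _1 _3
_1: _2 T
_3: _4 F
_2: R S
_4: G N M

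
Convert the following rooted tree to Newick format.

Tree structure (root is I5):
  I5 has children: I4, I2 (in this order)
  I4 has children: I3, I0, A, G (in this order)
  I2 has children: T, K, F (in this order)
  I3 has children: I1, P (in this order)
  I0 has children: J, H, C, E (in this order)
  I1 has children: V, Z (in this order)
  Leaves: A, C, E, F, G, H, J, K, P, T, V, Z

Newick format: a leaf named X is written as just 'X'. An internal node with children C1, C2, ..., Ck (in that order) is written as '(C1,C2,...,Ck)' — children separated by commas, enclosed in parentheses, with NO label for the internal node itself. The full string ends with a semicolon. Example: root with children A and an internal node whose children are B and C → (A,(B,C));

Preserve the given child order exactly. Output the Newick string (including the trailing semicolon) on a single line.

internal I5 with children ['I4', 'I2']
  internal I4 with children ['I3', 'I0', 'A', 'G']
    internal I3 with children ['I1', 'P']
      internal I1 with children ['V', 'Z']
        leaf 'V' → 'V'
        leaf 'Z' → 'Z'
      → '(V,Z)'
      leaf 'P' → 'P'
    → '((V,Z),P)'
    internal I0 with children ['J', 'H', 'C', 'E']
      leaf 'J' → 'J'
      leaf 'H' → 'H'
      leaf 'C' → 'C'
      leaf 'E' → 'E'
    → '(J,H,C,E)'
    leaf 'A' → 'A'
    leaf 'G' → 'G'
  → '(((V,Z),P),(J,H,C,E),A,G)'
  internal I2 with children ['T', 'K', 'F']
    leaf 'T' → 'T'
    leaf 'K' → 'K'
    leaf 'F' → 'F'
  → '(T,K,F)'
→ '((((V,Z),P),(J,H,C,E),A,G),(T,K,F))'
Final: ((((V,Z),P),(J,H,C,E),A,G),(T,K,F));

Answer: ((((V,Z),P),(J,H,C,E),A,G),(T,K,F));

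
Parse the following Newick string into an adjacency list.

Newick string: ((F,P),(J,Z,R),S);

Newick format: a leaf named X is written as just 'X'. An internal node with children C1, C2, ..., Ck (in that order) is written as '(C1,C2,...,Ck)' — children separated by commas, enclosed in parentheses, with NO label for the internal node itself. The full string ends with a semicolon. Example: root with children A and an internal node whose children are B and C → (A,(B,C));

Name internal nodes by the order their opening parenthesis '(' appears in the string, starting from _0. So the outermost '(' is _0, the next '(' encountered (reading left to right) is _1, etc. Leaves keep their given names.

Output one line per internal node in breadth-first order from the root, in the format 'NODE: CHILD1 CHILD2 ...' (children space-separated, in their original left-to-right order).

Input: ((F,P),(J,Z,R),S);
Scanning left-to-right, naming '(' by encounter order:
  pos 0: '(' -> open internal node _0 (depth 1)
  pos 1: '(' -> open internal node _1 (depth 2)
  pos 5: ')' -> close internal node _1 (now at depth 1)
  pos 7: '(' -> open internal node _2 (depth 2)
  pos 13: ')' -> close internal node _2 (now at depth 1)
  pos 16: ')' -> close internal node _0 (now at depth 0)
Total internal nodes: 3
BFS adjacency from root:
  _0: _1 _2 S
  _1: F P
  _2: J Z R

Answer: _0: _1 _2 S
_1: F P
_2: J Z R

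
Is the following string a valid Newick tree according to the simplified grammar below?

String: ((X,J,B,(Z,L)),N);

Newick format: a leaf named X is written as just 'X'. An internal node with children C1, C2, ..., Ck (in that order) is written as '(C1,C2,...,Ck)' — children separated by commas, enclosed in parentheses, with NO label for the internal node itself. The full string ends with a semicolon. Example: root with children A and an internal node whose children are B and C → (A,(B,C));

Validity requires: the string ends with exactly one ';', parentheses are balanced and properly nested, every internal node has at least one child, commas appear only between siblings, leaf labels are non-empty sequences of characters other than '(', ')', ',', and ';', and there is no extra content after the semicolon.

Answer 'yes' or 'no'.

Input: ((X,J,B,(Z,L)),N);
Paren balance: 3 '(' vs 3 ')' OK
Ends with single ';': True
Full parse: OK
Valid: True

Answer: yes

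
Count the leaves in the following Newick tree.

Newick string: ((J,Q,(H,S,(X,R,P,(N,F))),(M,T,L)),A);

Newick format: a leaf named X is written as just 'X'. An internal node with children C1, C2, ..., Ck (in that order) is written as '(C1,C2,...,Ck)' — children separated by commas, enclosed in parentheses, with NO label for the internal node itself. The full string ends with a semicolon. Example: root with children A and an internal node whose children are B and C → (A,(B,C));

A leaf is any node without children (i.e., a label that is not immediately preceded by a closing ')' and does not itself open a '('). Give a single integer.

Answer: 13

Derivation:
Newick: ((J,Q,(H,S,(X,R,P,(N,F))),(M,T,L)),A);
Scan left-to-right; a leaf is any maximal label run not followed by '(':
  pos 2: leaf 'J' → count = 1
  pos 4: leaf 'Q' → count = 2
  pos 7: leaf 'H' → count = 3
  pos 9: leaf 'S' → count = 4
  pos 12: leaf 'X' → count = 5
  pos 14: leaf 'R' → count = 6
  pos 16: leaf 'P' → count = 7
  pos 19: leaf 'N' → count = 8
  pos 21: leaf 'F' → count = 9
  pos 27: leaf 'M' → count = 10
  pos 29: leaf 'T' → count = 11
  pos 31: leaf 'L' → count = 12
  pos 35: leaf 'A' → count = 13
Total leaves: 13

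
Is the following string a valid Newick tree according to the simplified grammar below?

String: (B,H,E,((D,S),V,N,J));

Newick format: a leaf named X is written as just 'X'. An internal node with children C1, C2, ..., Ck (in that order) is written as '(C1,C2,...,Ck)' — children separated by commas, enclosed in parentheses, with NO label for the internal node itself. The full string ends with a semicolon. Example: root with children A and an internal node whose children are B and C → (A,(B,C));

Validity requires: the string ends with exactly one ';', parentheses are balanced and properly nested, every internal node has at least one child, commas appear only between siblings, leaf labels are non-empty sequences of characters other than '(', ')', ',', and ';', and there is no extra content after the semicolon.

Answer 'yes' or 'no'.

Answer: yes

Derivation:
Input: (B,H,E,((D,S),V,N,J));
Paren balance: 3 '(' vs 3 ')' OK
Ends with single ';': True
Full parse: OK
Valid: True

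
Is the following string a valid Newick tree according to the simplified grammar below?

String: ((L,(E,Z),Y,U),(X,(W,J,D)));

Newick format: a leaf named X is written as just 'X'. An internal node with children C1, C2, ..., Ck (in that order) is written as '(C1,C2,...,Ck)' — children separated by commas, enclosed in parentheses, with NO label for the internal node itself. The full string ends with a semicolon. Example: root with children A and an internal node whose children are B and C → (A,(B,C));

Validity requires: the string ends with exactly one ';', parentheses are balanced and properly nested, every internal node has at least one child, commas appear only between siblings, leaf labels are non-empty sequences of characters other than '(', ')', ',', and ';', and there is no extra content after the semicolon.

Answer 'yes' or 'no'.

Input: ((L,(E,Z),Y,U),(X,(W,J,D)));
Paren balance: 5 '(' vs 5 ')' OK
Ends with single ';': True
Full parse: OK
Valid: True

Answer: yes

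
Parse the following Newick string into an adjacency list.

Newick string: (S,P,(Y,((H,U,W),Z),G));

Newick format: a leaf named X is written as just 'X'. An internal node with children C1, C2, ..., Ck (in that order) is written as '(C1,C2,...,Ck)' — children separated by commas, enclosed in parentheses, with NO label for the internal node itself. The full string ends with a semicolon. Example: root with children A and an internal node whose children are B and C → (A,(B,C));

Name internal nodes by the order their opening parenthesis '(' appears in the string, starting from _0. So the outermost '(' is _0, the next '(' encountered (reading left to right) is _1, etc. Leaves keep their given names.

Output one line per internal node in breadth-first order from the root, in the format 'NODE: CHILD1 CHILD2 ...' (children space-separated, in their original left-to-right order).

Input: (S,P,(Y,((H,U,W),Z),G));
Scanning left-to-right, naming '(' by encounter order:
  pos 0: '(' -> open internal node _0 (depth 1)
  pos 5: '(' -> open internal node _1 (depth 2)
  pos 8: '(' -> open internal node _2 (depth 3)
  pos 9: '(' -> open internal node _3 (depth 4)
  pos 15: ')' -> close internal node _3 (now at depth 3)
  pos 18: ')' -> close internal node _2 (now at depth 2)
  pos 21: ')' -> close internal node _1 (now at depth 1)
  pos 22: ')' -> close internal node _0 (now at depth 0)
Total internal nodes: 4
BFS adjacency from root:
  _0: S P _1
  _1: Y _2 G
  _2: _3 Z
  _3: H U W

Answer: _0: S P _1
_1: Y _2 G
_2: _3 Z
_3: H U W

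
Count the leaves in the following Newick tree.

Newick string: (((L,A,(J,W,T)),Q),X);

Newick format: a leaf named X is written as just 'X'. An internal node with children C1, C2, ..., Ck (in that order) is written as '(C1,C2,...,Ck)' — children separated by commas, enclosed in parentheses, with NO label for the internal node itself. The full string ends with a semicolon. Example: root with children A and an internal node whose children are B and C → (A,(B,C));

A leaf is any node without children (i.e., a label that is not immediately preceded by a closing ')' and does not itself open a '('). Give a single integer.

Answer: 7

Derivation:
Newick: (((L,A,(J,W,T)),Q),X);
Scan left-to-right; a leaf is any maximal label run not followed by '(':
  pos 3: leaf 'L' → count = 1
  pos 5: leaf 'A' → count = 2
  pos 8: leaf 'J' → count = 3
  pos 10: leaf 'W' → count = 4
  pos 12: leaf 'T' → count = 5
  pos 16: leaf 'Q' → count = 6
  pos 19: leaf 'X' → count = 7
Total leaves: 7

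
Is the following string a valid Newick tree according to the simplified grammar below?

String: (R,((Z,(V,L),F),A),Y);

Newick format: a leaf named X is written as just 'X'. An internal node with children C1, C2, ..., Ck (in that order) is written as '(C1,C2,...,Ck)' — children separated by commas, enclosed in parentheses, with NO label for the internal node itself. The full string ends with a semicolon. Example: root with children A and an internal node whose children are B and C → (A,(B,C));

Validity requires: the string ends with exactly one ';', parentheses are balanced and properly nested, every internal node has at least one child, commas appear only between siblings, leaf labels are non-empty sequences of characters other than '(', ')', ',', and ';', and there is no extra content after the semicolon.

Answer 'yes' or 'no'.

Input: (R,((Z,(V,L),F),A),Y);
Paren balance: 4 '(' vs 4 ')' OK
Ends with single ';': True
Full parse: OK
Valid: True

Answer: yes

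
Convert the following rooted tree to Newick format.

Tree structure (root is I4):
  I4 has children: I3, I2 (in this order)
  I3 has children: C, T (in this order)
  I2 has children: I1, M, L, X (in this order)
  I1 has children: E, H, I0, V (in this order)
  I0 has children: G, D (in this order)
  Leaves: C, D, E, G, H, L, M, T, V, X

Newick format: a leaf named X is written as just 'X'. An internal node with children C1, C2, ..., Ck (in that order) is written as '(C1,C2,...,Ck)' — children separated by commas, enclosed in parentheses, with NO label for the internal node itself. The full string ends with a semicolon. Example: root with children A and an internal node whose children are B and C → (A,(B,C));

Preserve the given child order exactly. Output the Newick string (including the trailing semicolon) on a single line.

internal I4 with children ['I3', 'I2']
  internal I3 with children ['C', 'T']
    leaf 'C' → 'C'
    leaf 'T' → 'T'
  → '(C,T)'
  internal I2 with children ['I1', 'M', 'L', 'X']
    internal I1 with children ['E', 'H', 'I0', 'V']
      leaf 'E' → 'E'
      leaf 'H' → 'H'
      internal I0 with children ['G', 'D']
        leaf 'G' → 'G'
        leaf 'D' → 'D'
      → '(G,D)'
      leaf 'V' → 'V'
    → '(E,H,(G,D),V)'
    leaf 'M' → 'M'
    leaf 'L' → 'L'
    leaf 'X' → 'X'
  → '((E,H,(G,D),V),M,L,X)'
→ '((C,T),((E,H,(G,D),V),M,L,X))'
Final: ((C,T),((E,H,(G,D),V),M,L,X));

Answer: ((C,T),((E,H,(G,D),V),M,L,X));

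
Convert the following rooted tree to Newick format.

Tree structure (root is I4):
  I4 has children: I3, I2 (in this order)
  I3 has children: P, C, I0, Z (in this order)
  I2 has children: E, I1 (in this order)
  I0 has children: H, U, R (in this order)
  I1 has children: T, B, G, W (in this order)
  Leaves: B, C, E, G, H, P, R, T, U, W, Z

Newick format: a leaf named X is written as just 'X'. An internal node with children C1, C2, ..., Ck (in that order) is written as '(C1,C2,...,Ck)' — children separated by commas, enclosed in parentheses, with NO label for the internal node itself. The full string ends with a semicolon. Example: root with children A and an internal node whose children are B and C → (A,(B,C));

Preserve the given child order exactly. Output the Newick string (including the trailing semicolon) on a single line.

internal I4 with children ['I3', 'I2']
  internal I3 with children ['P', 'C', 'I0', 'Z']
    leaf 'P' → 'P'
    leaf 'C' → 'C'
    internal I0 with children ['H', 'U', 'R']
      leaf 'H' → 'H'
      leaf 'U' → 'U'
      leaf 'R' → 'R'
    → '(H,U,R)'
    leaf 'Z' → 'Z'
  → '(P,C,(H,U,R),Z)'
  internal I2 with children ['E', 'I1']
    leaf 'E' → 'E'
    internal I1 with children ['T', 'B', 'G', 'W']
      leaf 'T' → 'T'
      leaf 'B' → 'B'
      leaf 'G' → 'G'
      leaf 'W' → 'W'
    → '(T,B,G,W)'
  → '(E,(T,B,G,W))'
→ '((P,C,(H,U,R),Z),(E,(T,B,G,W)))'
Final: ((P,C,(H,U,R),Z),(E,(T,B,G,W)));

Answer: ((P,C,(H,U,R),Z),(E,(T,B,G,W)));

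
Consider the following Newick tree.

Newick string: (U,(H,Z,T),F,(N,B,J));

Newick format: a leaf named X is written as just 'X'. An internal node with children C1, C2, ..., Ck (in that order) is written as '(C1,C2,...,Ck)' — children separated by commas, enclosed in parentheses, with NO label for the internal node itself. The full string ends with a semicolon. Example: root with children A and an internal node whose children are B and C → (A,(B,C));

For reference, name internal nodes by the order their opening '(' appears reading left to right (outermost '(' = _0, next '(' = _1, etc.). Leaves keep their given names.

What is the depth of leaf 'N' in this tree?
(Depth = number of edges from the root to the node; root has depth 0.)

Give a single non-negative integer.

Answer: 2

Derivation:
Newick: (U,(H,Z,T),F,(N,B,J));
Naming internals by '(' encounter order: outermost '(' = _0, next = _1, ...
Query node: N
Path from root: _0 -> _2 -> N
Depth of N: 2 (number of edges from root)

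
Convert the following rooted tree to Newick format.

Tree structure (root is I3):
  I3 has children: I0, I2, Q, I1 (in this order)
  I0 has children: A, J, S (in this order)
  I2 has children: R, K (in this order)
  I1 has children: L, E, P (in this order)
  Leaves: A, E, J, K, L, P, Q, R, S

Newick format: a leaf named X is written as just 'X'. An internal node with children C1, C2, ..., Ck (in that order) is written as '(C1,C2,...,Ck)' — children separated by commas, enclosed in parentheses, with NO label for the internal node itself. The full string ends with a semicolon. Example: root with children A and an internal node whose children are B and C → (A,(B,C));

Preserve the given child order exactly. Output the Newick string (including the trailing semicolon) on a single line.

internal I3 with children ['I0', 'I2', 'Q', 'I1']
  internal I0 with children ['A', 'J', 'S']
    leaf 'A' → 'A'
    leaf 'J' → 'J'
    leaf 'S' → 'S'
  → '(A,J,S)'
  internal I2 with children ['R', 'K']
    leaf 'R' → 'R'
    leaf 'K' → 'K'
  → '(R,K)'
  leaf 'Q' → 'Q'
  internal I1 with children ['L', 'E', 'P']
    leaf 'L' → 'L'
    leaf 'E' → 'E'
    leaf 'P' → 'P'
  → '(L,E,P)'
→ '((A,J,S),(R,K),Q,(L,E,P))'
Final: ((A,J,S),(R,K),Q,(L,E,P));

Answer: ((A,J,S),(R,K),Q,(L,E,P));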